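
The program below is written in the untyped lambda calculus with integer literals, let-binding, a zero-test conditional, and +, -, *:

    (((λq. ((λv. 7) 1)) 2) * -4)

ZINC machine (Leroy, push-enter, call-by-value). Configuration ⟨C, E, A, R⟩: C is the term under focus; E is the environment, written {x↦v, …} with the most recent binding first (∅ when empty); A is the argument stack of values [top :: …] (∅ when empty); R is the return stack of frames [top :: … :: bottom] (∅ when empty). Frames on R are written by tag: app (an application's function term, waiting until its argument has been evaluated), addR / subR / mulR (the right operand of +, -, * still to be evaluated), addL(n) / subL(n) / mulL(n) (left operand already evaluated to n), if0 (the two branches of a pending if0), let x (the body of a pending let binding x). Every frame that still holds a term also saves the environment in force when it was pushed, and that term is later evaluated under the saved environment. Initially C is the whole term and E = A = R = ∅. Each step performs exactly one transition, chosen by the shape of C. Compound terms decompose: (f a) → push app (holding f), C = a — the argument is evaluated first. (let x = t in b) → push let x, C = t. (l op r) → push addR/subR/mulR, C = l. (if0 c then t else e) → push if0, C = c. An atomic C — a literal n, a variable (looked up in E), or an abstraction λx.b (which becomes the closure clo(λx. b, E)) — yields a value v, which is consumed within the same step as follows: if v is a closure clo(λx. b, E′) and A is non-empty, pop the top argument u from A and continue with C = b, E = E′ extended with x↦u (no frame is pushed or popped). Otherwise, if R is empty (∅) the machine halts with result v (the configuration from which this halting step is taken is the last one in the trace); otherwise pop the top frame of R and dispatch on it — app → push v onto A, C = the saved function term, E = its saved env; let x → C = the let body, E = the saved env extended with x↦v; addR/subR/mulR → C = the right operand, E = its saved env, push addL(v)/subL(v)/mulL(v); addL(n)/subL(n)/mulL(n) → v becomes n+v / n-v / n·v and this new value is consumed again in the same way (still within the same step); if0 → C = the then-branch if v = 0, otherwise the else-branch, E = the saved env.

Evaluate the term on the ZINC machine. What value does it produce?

t=0: ⟨C=(((λq. ((λv. 7) 1)) 2) * -4); E=∅; A=∅; R=∅⟩
t=1: ⟨C=((λq. ((λv. 7) 1)) 2); E=∅; A=∅; R=[mulR]⟩
t=2: ⟨C=2; E=∅; A=∅; R=[app :: mulR]⟩
t=3: ⟨C=(λq. ((λv. 7) 1)); E=∅; A=[2]; R=[mulR]⟩
t=4: ⟨C=((λv. 7) 1); E={q↦2}; A=∅; R=[mulR]⟩
t=5: ⟨C=1; E={q↦2}; A=∅; R=[app :: mulR]⟩
t=6: ⟨C=(λv. 7); E={q↦2}; A=[1]; R=[mulR]⟩
t=7: ⟨C=7; E={v↦1, q↦2}; A=∅; R=[mulR]⟩
t=8: ⟨C=-4; E=∅; A=∅; R=[mulL(7)]⟩
→ final value -28

Answer: -28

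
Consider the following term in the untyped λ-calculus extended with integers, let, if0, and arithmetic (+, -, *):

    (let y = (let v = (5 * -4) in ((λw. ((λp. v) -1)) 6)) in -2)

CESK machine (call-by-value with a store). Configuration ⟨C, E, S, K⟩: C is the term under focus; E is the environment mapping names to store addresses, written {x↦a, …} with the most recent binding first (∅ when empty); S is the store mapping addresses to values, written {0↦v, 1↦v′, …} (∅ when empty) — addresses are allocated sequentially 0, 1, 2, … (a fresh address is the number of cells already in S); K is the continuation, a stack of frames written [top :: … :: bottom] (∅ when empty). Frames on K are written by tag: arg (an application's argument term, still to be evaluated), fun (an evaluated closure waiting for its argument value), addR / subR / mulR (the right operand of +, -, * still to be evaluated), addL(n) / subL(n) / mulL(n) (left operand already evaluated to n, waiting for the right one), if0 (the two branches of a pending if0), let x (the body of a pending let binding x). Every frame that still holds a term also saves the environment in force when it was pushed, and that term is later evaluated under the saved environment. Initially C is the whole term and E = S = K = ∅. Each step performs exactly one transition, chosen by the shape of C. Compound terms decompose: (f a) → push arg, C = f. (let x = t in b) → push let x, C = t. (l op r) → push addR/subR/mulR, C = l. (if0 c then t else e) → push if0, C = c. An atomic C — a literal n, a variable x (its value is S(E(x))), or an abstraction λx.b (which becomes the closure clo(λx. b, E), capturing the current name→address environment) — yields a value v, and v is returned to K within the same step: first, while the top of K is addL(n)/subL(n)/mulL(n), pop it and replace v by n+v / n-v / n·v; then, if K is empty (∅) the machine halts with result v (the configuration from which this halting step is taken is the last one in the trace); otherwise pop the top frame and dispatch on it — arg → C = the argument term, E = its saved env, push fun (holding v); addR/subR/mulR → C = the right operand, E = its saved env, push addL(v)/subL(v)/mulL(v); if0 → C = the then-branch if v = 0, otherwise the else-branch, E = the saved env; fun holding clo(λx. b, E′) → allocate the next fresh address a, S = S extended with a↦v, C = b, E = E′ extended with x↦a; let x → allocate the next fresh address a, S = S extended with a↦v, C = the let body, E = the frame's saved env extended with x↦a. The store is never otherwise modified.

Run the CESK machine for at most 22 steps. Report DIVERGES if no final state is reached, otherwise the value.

Answer: -2

Machine steps:
[0] [C=(let y = (let v = (5 * -4) in ((λw. ((λp. v) -1)) 6)) in -2) | E=∅ | S=∅ | K=∅]
[1] [C=(let v = (5 * -4) in ((λw. ((λp. v) -1)) 6)) | E=∅ | S=∅ | K=[let y]]
[2] [C=(5 * -4) | E=∅ | S=∅ | K=[let v :: let y]]
[3] [C=5 | E=∅ | S=∅ | K=[mulR :: let v :: let y]]
[4] [C=-4 | E=∅ | S=∅ | K=[mulL(5) :: let v :: let y]]
[5] [C=((λw. ((λp. v) -1)) 6) | E={v↦0} | S={0↦-20} | K=[let y]]
[6] [C=(λw. ((λp. v) -1)) | E={v↦0} | S={0↦-20} | K=[arg :: let y]]
[7] [C=6 | E={v↦0} | S={0↦-20} | K=[fun :: let y]]
[8] [C=((λp. v) -1) | E={w↦1, v↦0} | S={0↦-20, 1↦6} | K=[let y]]
[9] [C=(λp. v) | E={w↦1, v↦0} | S={0↦-20, 1↦6} | K=[arg :: let y]]
[10] [C=-1 | E={w↦1, v↦0} | S={0↦-20, 1↦6} | K=[fun :: let y]]
[11] [C=v | E={p↦2, w↦1, v↦0} | S={0↦-20, 1↦6, 2↦-1} | K=[let y]]
[12] [C=-2 | E={y↦3} | S={0↦-20, 1↦6, 2↦-1, 3↦-20} | K=∅]
→ final value -2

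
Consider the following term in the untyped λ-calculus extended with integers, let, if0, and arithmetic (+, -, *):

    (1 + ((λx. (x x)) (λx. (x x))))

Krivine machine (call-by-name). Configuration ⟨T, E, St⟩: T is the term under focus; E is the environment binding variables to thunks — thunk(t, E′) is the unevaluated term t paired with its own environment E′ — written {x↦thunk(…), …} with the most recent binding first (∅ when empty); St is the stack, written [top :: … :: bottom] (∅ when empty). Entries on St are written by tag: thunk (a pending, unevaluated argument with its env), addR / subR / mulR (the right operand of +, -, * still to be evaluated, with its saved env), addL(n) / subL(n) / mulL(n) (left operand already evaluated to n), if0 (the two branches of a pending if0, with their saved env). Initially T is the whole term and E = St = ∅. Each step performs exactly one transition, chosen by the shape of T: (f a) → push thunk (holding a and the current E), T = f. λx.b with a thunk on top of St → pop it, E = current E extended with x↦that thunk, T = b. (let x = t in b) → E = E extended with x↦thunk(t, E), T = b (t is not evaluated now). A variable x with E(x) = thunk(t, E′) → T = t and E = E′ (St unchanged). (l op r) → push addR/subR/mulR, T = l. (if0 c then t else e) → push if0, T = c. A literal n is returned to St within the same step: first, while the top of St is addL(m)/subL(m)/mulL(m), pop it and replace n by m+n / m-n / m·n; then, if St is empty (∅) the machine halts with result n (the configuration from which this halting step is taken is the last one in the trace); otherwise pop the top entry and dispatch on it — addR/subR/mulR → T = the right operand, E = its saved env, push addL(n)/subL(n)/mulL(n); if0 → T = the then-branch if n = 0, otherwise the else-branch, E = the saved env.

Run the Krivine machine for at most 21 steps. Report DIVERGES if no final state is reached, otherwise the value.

step 0: <T=(1 + ((λx. (x x)) (λx. (x x)))), E=∅, St=∅>
step 1: <T=1, E=∅, St=[addR]>
step 2: <T=((λx. (x x)) (λx. (x x))), E=∅, St=[addL(1)]>
step 3: <T=(λx. (x x)), E=∅, St=[thunk :: addL(1)]>
step 4: <T=(x x), E={x↦thunk((λx. (x x)), ∅)}, St=[addL(1)]>
step 5: <T=x, E={x↦thunk((λx. (x x)), ∅)}, St=[thunk :: addL(1)]>
step 6: <T=(λx. (x x)), E=∅, St=[thunk :: addL(1)]>
step 7: <T=(x x), E={x↦thunk(x, {x↦thunk((λx. (x x)), ∅)})}, St=[addL(1)]>
step 8: <T=x, E={x↦thunk(x, {x↦thunk((λx. (x x)), ∅)})}, St=[thunk :: addL(1)]>
step 9: <T=x, E={x↦thunk((λx. (x x)), ∅)}, St=[thunk :: addL(1)]>
step 10: <T=(λx. (x x)), E=∅, St=[thunk :: addL(1)]>
step 11: <T=(x x), E={x↦thunk(x, {x↦thunk(x, {x↦thunk((λx. (x x)), ∅)})})}, St=[addL(1)]>
step 12: <T=x, E={x↦thunk(x, {x↦thunk(x, {x↦thunk((λx. (x x)), ∅)})})}, St=[thunk :: addL(1)]>
step 13: <T=x, E={x↦thunk(x, {x↦thunk((λx. (x x)), ∅)})}, St=[thunk :: addL(1)]>
step 14: <T=x, E={x↦thunk((λx. (x x)), ∅)}, St=[thunk :: addL(1)]>
step 15: <T=(λx. (x x)), E=∅, St=[thunk :: addL(1)]>
step 16: <T=(x x), E={x↦thunk(x, {x↦thunk(x, {x↦thunk(x, {x↦thunk((λx. (x x)), ∅)})})})}, St=[addL(1)]>
step 17: <T=x, E={x↦thunk(x, {x↦thunk(x, {x↦thunk(x, {x↦thunk((λx. (x x)), ∅)})})})}, St=[thunk :: addL(1)]>
step 18: <T=x, E={x↦thunk(x, {x↦thunk(x, {x↦thunk((λx. (x x)), ∅)})})}, St=[thunk :: addL(1)]>
step 19: <T=x, E={x↦thunk(x, {x↦thunk((λx. (x x)), ∅)})}, St=[thunk :: addL(1)]>
step 20: <T=x, E={x↦thunk((λx. (x x)), ∅)}, St=[thunk :: addL(1)]>
step 21: <T=(λx. (x x)), E=∅, St=[thunk :: addL(1)]>
→ 21 transitions taken and the configuration is still not final: no result within 21 steps

Answer: DIVERGES (no final state within 21 steps)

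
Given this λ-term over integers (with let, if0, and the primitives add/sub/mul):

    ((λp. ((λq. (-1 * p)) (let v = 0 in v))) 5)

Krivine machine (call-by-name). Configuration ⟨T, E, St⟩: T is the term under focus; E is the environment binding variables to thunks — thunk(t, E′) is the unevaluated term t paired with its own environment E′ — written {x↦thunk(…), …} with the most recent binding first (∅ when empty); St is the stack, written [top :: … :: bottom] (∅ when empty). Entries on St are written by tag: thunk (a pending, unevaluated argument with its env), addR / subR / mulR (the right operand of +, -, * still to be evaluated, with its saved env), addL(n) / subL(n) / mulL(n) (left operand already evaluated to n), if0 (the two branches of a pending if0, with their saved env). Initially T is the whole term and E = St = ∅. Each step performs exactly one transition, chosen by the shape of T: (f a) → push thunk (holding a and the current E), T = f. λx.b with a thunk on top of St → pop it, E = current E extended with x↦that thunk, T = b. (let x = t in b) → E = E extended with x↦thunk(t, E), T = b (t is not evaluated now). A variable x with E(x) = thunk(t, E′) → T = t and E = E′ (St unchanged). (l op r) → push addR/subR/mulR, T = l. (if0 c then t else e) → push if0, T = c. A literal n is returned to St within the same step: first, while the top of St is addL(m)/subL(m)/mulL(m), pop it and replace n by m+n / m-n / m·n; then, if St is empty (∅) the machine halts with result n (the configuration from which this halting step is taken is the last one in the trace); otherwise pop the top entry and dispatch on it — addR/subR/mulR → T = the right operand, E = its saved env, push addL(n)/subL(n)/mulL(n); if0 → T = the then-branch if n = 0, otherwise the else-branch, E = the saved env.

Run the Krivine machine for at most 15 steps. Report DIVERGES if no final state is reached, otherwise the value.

t=0: [T=((λp. ((λq. (-1 * p)) (let v = 0 in v))) 5) | E=∅ | St=∅]
t=1: [T=(λp. ((λq. (-1 * p)) (let v = 0 in v))) | E=∅ | St=[thunk]]
t=2: [T=((λq. (-1 * p)) (let v = 0 in v)) | E={p↦thunk(5, ∅)} | St=∅]
t=3: [T=(λq. (-1 * p)) | E={p↦thunk(5, ∅)} | St=[thunk]]
t=4: [T=(-1 * p) | E={q↦thunk((let v = 0 in v), {p↦thunk(5, ∅)}), p↦thunk(5, ∅)} | St=∅]
t=5: [T=-1 | E={q↦thunk((let v = 0 in v), {p↦thunk(5, ∅)}), p↦thunk(5, ∅)} | St=[mulR]]
t=6: [T=p | E={q↦thunk((let v = 0 in v), {p↦thunk(5, ∅)}), p↦thunk(5, ∅)} | St=[mulL(-1)]]
t=7: [T=5 | E=∅ | St=[mulL(-1)]]
→ final value -5

Answer: -5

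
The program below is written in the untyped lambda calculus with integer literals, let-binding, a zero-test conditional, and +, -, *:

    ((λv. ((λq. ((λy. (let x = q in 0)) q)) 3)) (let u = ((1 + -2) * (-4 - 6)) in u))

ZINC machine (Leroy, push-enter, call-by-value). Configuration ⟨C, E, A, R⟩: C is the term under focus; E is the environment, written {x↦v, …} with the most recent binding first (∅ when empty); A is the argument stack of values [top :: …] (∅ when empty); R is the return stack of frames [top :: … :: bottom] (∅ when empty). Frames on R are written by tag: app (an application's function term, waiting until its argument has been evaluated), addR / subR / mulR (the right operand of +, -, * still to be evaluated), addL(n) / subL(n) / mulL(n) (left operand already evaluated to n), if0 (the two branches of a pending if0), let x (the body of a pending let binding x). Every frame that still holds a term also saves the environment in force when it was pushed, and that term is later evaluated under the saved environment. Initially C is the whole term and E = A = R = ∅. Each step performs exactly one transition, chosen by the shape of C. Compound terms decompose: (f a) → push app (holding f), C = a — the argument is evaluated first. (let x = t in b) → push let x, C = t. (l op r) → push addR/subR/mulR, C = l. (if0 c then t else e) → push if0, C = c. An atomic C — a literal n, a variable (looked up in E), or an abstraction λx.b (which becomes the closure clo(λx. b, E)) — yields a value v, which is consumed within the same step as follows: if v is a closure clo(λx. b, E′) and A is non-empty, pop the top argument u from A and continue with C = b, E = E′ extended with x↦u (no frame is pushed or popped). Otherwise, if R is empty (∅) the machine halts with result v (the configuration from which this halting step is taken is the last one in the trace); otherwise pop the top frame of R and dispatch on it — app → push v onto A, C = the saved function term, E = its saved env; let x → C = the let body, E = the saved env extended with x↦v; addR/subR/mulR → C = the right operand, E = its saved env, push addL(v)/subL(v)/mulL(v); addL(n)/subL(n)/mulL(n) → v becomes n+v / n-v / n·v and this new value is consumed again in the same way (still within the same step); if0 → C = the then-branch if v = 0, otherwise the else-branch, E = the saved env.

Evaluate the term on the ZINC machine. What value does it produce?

0. [C=((λv. ((λq. ((λy. (let x = q in 0)) q)) 3)) (let u = ((1 + -2) * (-4 - 6)) in u)) | E=∅ | A=∅ | R=∅]
1. [C=(let u = ((1 + -2) * (-4 - 6)) in u) | E=∅ | A=∅ | R=[app]]
2. [C=((1 + -2) * (-4 - 6)) | E=∅ | A=∅ | R=[let u :: app]]
3. [C=(1 + -2) | E=∅ | A=∅ | R=[mulR :: let u :: app]]
4. [C=1 | E=∅ | A=∅ | R=[addR :: mulR :: let u :: app]]
5. [C=-2 | E=∅ | A=∅ | R=[addL(1) :: mulR :: let u :: app]]
6. [C=(-4 - 6) | E=∅ | A=∅ | R=[mulL(-1) :: let u :: app]]
7. [C=-4 | E=∅ | A=∅ | R=[subR :: mulL(-1) :: let u :: app]]
8. [C=6 | E=∅ | A=∅ | R=[subL(-4) :: mulL(-1) :: let u :: app]]
9. [C=u | E={u↦10} | A=∅ | R=[app]]
10. [C=(λv. ((λq. ((λy. (let x = q in 0)) q)) 3)) | E=∅ | A=[10] | R=∅]
11. [C=((λq. ((λy. (let x = q in 0)) q)) 3) | E={v↦10} | A=∅ | R=∅]
12. [C=3 | E={v↦10} | A=∅ | R=[app]]
13. [C=(λq. ((λy. (let x = q in 0)) q)) | E={v↦10} | A=[3] | R=∅]
14. [C=((λy. (let x = q in 0)) q) | E={q↦3, v↦10} | A=∅ | R=∅]
15. [C=q | E={q↦3, v↦10} | A=∅ | R=[app]]
16. [C=(λy. (let x = q in 0)) | E={q↦3, v↦10} | A=[3] | R=∅]
17. [C=(let x = q in 0) | E={y↦3, q↦3, v↦10} | A=∅ | R=∅]
18. [C=q | E={y↦3, q↦3, v↦10} | A=∅ | R=[let x]]
19. [C=0 | E={x↦3, y↦3, q↦3, v↦10} | A=∅ | R=∅]
→ final value 0

Answer: 0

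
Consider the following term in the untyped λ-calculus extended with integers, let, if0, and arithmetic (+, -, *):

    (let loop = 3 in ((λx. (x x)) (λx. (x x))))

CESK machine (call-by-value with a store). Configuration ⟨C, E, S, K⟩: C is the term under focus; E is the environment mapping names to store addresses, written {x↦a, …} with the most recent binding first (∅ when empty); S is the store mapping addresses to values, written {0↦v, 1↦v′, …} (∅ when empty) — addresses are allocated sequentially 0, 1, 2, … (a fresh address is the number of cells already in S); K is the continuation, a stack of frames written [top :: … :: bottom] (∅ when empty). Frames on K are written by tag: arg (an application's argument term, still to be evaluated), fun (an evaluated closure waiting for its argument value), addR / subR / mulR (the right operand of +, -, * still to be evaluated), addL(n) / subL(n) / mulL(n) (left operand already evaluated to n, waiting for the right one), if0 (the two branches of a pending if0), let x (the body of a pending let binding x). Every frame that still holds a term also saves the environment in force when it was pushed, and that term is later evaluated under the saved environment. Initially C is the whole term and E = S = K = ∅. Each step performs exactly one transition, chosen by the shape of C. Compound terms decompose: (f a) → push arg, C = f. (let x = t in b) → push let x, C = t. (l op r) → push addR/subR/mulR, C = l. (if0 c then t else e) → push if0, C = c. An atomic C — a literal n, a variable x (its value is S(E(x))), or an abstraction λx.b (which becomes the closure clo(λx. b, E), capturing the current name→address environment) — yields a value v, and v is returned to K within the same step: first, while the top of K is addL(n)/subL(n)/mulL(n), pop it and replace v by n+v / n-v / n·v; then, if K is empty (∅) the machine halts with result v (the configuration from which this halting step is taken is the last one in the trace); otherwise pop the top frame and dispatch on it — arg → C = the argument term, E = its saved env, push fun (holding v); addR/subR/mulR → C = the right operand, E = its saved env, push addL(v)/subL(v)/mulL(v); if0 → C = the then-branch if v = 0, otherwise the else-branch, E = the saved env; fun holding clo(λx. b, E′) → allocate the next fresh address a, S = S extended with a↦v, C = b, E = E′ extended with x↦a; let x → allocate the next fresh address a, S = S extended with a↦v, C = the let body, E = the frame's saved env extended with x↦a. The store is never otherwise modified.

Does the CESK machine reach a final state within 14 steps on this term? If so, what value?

Answer: DIVERGES (no final state within 14 steps)

Machine steps:
t=0: [C=(let loop = 3 in ((λx. (x x)) (λx. (x x)))) | E=∅ | S=∅ | K=∅]
t=1: [C=3 | E=∅ | S=∅ | K=[let loop]]
t=2: [C=((λx. (x x)) (λx. (x x))) | E={loop↦0} | S={0↦3} | K=∅]
t=3: [C=(λx. (x x)) | E={loop↦0} | S={0↦3} | K=[arg]]
t=4: [C=(λx. (x x)) | E={loop↦0} | S={0↦3} | K=[fun]]
t=5: [C=(x x) | E={x↦1, loop↦0} | S={0↦3, 1↦clo(λx. (x x), {loop↦0})} | K=∅]
t=6: [C=x | E={x↦1, loop↦0} | S={0↦3, 1↦clo(λx. (x x), {loop↦0})} | K=[arg]]
t=7: [C=x | E={x↦1, loop↦0} | S={0↦3, 1↦clo(λx. (x x), {loop↦0})} | K=[fun]]
t=8: [C=(x x) | E={x↦2, loop↦0} | S={0↦3, 1↦clo(λx. (x x), {loop↦0}), 2↦clo(λx. (x x), {loop↦0})} | K=∅]
t=9: [C=x | E={x↦2, loop↦0} | S={0↦3, 1↦clo(λx. (x x), {loop↦0}), 2↦clo(λx. (x x), {loop↦0})} | K=[arg]]
t=10: [C=x | E={x↦2, loop↦0} | S={0↦3, 1↦clo(λx. (x x), {loop↦0}), 2↦clo(λx. (x x), {loop↦0})} | K=[fun]]
t=11: [C=(x x) | E={x↦3, loop↦0} | S={0↦3, 1↦clo(λx. (x x), {loop↦0}), 2↦clo(λx. (x x), {loop↦0}), 3↦clo(λx. (x x), {loop↦0})} | K=∅]
t=12: [C=x | E={x↦3, loop↦0} | S={0↦3, 1↦clo(λx. (x x), {loop↦0}), 2↦clo(λx. (x x), {loop↦0}), 3↦clo(λx. (x x), {loop↦0})} | K=[arg]]
t=13: [C=x | E={x↦3, loop↦0} | S={0↦3, 1↦clo(λx. (x x), {loop↦0}), 2↦clo(λx. (x x), {loop↦0}), 3↦clo(λx. (x x), {loop↦0})} | K=[fun]]
t=14: [C=(x x) | E={x↦4, loop↦0} | S={0↦3, 1↦clo(λx. (x x), {loop↦0}), 2↦clo(λx. (x x), {loop↦0}), 3↦clo(λx. (x x), {loop↦0}), 4↦clo(λx. (x x), {loop↦0})} | K=∅]
→ 14 transitions taken and the configuration is still not final: no result within 14 steps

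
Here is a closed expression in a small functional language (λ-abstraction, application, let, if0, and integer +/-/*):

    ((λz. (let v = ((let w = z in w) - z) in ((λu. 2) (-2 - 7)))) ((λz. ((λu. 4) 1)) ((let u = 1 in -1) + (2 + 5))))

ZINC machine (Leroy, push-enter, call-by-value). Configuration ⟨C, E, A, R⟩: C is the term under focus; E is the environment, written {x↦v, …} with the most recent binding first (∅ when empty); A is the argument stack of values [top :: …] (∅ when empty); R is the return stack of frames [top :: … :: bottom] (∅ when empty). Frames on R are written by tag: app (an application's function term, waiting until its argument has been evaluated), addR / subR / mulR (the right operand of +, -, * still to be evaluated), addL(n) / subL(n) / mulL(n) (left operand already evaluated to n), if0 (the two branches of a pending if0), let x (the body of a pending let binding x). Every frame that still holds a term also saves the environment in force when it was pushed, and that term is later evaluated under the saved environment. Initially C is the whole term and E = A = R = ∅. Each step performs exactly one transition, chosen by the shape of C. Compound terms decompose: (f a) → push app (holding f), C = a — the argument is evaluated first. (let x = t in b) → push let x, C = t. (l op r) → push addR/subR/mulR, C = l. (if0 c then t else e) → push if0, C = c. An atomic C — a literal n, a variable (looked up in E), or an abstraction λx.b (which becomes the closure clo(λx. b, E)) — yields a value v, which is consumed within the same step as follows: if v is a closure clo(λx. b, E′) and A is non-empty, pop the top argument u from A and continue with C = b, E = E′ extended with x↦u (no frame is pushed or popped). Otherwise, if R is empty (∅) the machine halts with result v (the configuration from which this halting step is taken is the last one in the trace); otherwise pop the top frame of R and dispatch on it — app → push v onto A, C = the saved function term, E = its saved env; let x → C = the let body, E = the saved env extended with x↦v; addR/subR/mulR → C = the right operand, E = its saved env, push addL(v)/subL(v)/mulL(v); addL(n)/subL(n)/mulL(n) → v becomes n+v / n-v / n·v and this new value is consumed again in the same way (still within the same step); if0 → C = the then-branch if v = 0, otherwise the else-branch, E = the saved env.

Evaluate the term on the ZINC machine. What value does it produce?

step 0: [C=((λz. (let v = ((let w = z in w) - z) in ((λu. 2) (-2 - 7)))) ((λz. ((λu. 4) 1)) ((let u = 1 in -1) + (2 + 5)))) | E=∅ | A=∅ | R=∅]
step 1: [C=((λz. ((λu. 4) 1)) ((let u = 1 in -1) + (2 + 5))) | E=∅ | A=∅ | R=[app]]
step 2: [C=((let u = 1 in -1) + (2 + 5)) | E=∅ | A=∅ | R=[app :: app]]
step 3: [C=(let u = 1 in -1) | E=∅ | A=∅ | R=[addR :: app :: app]]
step 4: [C=1 | E=∅ | A=∅ | R=[let u :: addR :: app :: app]]
step 5: [C=-1 | E={u↦1} | A=∅ | R=[addR :: app :: app]]
step 6: [C=(2 + 5) | E=∅ | A=∅ | R=[addL(-1) :: app :: app]]
step 7: [C=2 | E=∅ | A=∅ | R=[addR :: addL(-1) :: app :: app]]
step 8: [C=5 | E=∅ | A=∅ | R=[addL(2) :: addL(-1) :: app :: app]]
step 9: [C=(λz. ((λu. 4) 1)) | E=∅ | A=[6] | R=[app]]
step 10: [C=((λu. 4) 1) | E={z↦6} | A=∅ | R=[app]]
step 11: [C=1 | E={z↦6} | A=∅ | R=[app :: app]]
step 12: [C=(λu. 4) | E={z↦6} | A=[1] | R=[app]]
step 13: [C=4 | E={u↦1, z↦6} | A=∅ | R=[app]]
step 14: [C=(λz. (let v = ((let w = z in w) - z) in ((λu. 2) (-2 - 7)))) | E=∅ | A=[4] | R=∅]
step 15: [C=(let v = ((let w = z in w) - z) in ((λu. 2) (-2 - 7))) | E={z↦4} | A=∅ | R=∅]
step 16: [C=((let w = z in w) - z) | E={z↦4} | A=∅ | R=[let v]]
step 17: [C=(let w = z in w) | E={z↦4} | A=∅ | R=[subR :: let v]]
step 18: [C=z | E={z↦4} | A=∅ | R=[let w :: subR :: let v]]
step 19: [C=w | E={w↦4, z↦4} | A=∅ | R=[subR :: let v]]
step 20: [C=z | E={z↦4} | A=∅ | R=[subL(4) :: let v]]
step 21: [C=((λu. 2) (-2 - 7)) | E={v↦0, z↦4} | A=∅ | R=∅]
step 22: [C=(-2 - 7) | E={v↦0, z↦4} | A=∅ | R=[app]]
step 23: [C=-2 | E={v↦0, z↦4} | A=∅ | R=[subR :: app]]
step 24: [C=7 | E={v↦0, z↦4} | A=∅ | R=[subL(-2) :: app]]
step 25: [C=(λu. 2) | E={v↦0, z↦4} | A=[-9] | R=∅]
step 26: [C=2 | E={u↦-9, v↦0, z↦4} | A=∅ | R=∅]
→ final value 2

Answer: 2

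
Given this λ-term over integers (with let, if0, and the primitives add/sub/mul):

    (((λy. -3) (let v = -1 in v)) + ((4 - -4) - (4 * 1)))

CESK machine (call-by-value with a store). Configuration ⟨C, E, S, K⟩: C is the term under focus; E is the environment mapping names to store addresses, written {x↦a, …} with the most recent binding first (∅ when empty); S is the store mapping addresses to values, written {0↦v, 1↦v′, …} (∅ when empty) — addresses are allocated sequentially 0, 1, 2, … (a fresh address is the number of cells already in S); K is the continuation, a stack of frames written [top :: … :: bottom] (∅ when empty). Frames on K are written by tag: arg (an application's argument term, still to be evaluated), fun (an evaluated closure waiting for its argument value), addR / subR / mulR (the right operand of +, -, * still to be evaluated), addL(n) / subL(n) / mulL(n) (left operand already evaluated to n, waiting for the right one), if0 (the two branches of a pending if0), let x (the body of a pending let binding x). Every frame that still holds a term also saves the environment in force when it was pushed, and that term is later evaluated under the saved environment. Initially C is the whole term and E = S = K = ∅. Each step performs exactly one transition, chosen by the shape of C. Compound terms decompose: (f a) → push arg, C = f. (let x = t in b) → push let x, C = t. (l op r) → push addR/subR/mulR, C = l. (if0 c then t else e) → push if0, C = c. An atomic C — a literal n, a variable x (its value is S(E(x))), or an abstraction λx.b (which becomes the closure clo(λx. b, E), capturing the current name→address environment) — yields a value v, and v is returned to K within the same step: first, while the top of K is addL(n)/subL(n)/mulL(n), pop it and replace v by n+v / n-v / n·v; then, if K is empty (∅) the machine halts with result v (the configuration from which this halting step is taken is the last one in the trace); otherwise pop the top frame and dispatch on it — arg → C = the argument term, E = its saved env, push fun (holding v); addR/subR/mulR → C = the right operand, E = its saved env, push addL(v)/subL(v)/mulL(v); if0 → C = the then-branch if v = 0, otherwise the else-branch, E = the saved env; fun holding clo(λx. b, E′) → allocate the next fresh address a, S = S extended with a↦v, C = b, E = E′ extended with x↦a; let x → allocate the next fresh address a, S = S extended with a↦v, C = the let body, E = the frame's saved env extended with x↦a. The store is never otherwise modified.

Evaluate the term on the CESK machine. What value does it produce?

Answer: 1

Derivation:
0. [C=(((λy. -3) (let v = -1 in v)) + ((4 - -4) - (4 * 1))) | E=∅ | S=∅ | K=∅]
1. [C=((λy. -3) (let v = -1 in v)) | E=∅ | S=∅ | K=[addR]]
2. [C=(λy. -3) | E=∅ | S=∅ | K=[arg :: addR]]
3. [C=(let v = -1 in v) | E=∅ | S=∅ | K=[fun :: addR]]
4. [C=-1 | E=∅ | S=∅ | K=[let v :: fun :: addR]]
5. [C=v | E={v↦0} | S={0↦-1} | K=[fun :: addR]]
6. [C=-3 | E={y↦1} | S={0↦-1, 1↦-1} | K=[addR]]
7. [C=((4 - -4) - (4 * 1)) | E=∅ | S={0↦-1, 1↦-1} | K=[addL(-3)]]
8. [C=(4 - -4) | E=∅ | S={0↦-1, 1↦-1} | K=[subR :: addL(-3)]]
9. [C=4 | E=∅ | S={0↦-1, 1↦-1} | K=[subR :: subR :: addL(-3)]]
10. [C=-4 | E=∅ | S={0↦-1, 1↦-1} | K=[subL(4) :: subR :: addL(-3)]]
11. [C=(4 * 1) | E=∅ | S={0↦-1, 1↦-1} | K=[subL(8) :: addL(-3)]]
12. [C=4 | E=∅ | S={0↦-1, 1↦-1} | K=[mulR :: subL(8) :: addL(-3)]]
13. [C=1 | E=∅ | S={0↦-1, 1↦-1} | K=[mulL(4) :: subL(8) :: addL(-3)]]
→ final value 1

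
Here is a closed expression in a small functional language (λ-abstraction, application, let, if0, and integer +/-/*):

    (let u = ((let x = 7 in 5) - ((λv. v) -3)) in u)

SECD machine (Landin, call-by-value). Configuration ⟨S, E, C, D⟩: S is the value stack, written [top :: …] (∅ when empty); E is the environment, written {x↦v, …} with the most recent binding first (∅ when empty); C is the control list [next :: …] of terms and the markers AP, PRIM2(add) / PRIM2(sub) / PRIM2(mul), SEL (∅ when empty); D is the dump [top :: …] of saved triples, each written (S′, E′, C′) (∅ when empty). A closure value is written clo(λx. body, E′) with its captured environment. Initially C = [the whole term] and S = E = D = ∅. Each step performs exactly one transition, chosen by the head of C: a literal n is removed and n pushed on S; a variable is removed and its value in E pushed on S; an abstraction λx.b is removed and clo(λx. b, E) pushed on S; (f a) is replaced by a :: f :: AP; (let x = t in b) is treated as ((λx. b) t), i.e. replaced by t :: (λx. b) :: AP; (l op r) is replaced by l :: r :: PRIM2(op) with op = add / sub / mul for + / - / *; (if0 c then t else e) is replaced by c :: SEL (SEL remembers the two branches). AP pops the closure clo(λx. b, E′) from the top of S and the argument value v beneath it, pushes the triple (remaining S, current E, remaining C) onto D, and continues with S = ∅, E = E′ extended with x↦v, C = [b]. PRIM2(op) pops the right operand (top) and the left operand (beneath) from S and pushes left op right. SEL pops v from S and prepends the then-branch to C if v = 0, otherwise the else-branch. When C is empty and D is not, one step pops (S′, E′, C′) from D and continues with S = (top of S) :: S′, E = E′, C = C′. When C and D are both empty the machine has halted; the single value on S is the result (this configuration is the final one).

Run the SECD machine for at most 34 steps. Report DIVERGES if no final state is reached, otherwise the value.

Answer: 8

Execution trace:
t=0: <S=∅, E=∅, C=[(let u = ((let x = 7 in 5) - ((λv. v) -3)) in u)], D=∅>
t=1: <S=∅, E=∅, C=[((let x = 7 in 5) - ((λv. v) -3)) :: (λu. u) :: AP], D=∅>
t=2: <S=∅, E=∅, C=[(let x = 7 in 5) :: ((λv. v) -3) :: PRIM2(sub) :: (λu. u) :: AP], D=∅>
t=3: <S=∅, E=∅, C=[7 :: (λx. 5) :: AP :: ((λv. v) -3) :: PRIM2(sub) :: (λu. u) :: AP], D=∅>
t=4: <S=[7], E=∅, C=[(λx. 5) :: AP :: ((λv. v) -3) :: PRIM2(sub) :: (λu. u) :: AP], D=∅>
t=5: <S=[clo(λx. 5, ∅) :: 7], E=∅, C=[AP :: ((λv. v) -3) :: PRIM2(sub) :: (λu. u) :: AP], D=∅>
t=6: <S=∅, E={x↦7}, C=[5], D=[(∅, ∅, [((λv. v) -3) :: PRIM2(sub) :: (λu. u) :: AP])]>
t=7: <S=[5], E={x↦7}, C=∅, D=[(∅, ∅, [((λv. v) -3) :: PRIM2(sub) :: (λu. u) :: AP])]>
t=8: <S=[5], E=∅, C=[((λv. v) -3) :: PRIM2(sub) :: (λu. u) :: AP], D=∅>
t=9: <S=[5], E=∅, C=[-3 :: (λv. v) :: AP :: PRIM2(sub) :: (λu. u) :: AP], D=∅>
t=10: <S=[-3 :: 5], E=∅, C=[(λv. v) :: AP :: PRIM2(sub) :: (λu. u) :: AP], D=∅>
t=11: <S=[clo(λv. v, ∅) :: -3 :: 5], E=∅, C=[AP :: PRIM2(sub) :: (λu. u) :: AP], D=∅>
t=12: <S=∅, E={v↦-3}, C=[v], D=[([5], ∅, [PRIM2(sub) :: (λu. u) :: AP])]>
t=13: <S=[-3], E={v↦-3}, C=∅, D=[([5], ∅, [PRIM2(sub) :: (λu. u) :: AP])]>
t=14: <S=[-3 :: 5], E=∅, C=[PRIM2(sub) :: (λu. u) :: AP], D=∅>
t=15: <S=[8], E=∅, C=[(λu. u) :: AP], D=∅>
t=16: <S=[clo(λu. u, ∅) :: 8], E=∅, C=[AP], D=∅>
t=17: <S=∅, E={u↦8}, C=[u], D=[(∅, ∅, ∅)]>
t=18: <S=[8], E={u↦8}, C=∅, D=[(∅, ∅, ∅)]>
t=19: <S=[8], E=∅, C=∅, D=∅>
→ final value 8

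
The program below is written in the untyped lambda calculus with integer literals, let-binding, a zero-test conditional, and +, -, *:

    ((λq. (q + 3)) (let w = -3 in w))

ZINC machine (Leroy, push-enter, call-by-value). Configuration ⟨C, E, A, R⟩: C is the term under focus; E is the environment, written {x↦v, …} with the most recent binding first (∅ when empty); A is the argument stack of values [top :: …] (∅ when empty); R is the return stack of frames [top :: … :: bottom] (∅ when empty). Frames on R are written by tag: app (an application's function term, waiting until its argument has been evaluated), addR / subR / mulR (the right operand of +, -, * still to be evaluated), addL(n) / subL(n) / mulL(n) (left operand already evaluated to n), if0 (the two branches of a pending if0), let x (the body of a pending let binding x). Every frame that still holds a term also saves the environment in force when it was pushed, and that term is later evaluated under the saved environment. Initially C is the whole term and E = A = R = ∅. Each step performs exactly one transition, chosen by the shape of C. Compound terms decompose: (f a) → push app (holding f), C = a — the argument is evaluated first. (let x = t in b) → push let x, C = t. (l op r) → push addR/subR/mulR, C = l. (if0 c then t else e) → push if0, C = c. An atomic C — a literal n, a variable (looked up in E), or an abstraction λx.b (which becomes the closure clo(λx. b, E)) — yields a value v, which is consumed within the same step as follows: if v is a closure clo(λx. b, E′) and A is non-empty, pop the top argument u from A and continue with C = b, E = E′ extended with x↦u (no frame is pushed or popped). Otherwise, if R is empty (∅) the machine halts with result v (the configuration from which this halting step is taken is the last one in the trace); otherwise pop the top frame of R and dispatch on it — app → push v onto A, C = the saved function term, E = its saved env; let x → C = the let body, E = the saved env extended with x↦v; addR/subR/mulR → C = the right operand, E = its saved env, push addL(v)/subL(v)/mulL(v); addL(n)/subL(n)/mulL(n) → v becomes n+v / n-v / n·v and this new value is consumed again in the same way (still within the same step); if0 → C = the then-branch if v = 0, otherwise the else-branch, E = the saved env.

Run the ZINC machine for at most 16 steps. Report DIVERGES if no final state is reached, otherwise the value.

0. ⟨C=((λq. (q + 3)) (let w = -3 in w)); E=∅; A=∅; R=∅⟩
1. ⟨C=(let w = -3 in w); E=∅; A=∅; R=[app]⟩
2. ⟨C=-3; E=∅; A=∅; R=[let w :: app]⟩
3. ⟨C=w; E={w↦-3}; A=∅; R=[app]⟩
4. ⟨C=(λq. (q + 3)); E=∅; A=[-3]; R=∅⟩
5. ⟨C=(q + 3); E={q↦-3}; A=∅; R=∅⟩
6. ⟨C=q; E={q↦-3}; A=∅; R=[addR]⟩
7. ⟨C=3; E={q↦-3}; A=∅; R=[addL(-3)]⟩
→ final value 0

Answer: 0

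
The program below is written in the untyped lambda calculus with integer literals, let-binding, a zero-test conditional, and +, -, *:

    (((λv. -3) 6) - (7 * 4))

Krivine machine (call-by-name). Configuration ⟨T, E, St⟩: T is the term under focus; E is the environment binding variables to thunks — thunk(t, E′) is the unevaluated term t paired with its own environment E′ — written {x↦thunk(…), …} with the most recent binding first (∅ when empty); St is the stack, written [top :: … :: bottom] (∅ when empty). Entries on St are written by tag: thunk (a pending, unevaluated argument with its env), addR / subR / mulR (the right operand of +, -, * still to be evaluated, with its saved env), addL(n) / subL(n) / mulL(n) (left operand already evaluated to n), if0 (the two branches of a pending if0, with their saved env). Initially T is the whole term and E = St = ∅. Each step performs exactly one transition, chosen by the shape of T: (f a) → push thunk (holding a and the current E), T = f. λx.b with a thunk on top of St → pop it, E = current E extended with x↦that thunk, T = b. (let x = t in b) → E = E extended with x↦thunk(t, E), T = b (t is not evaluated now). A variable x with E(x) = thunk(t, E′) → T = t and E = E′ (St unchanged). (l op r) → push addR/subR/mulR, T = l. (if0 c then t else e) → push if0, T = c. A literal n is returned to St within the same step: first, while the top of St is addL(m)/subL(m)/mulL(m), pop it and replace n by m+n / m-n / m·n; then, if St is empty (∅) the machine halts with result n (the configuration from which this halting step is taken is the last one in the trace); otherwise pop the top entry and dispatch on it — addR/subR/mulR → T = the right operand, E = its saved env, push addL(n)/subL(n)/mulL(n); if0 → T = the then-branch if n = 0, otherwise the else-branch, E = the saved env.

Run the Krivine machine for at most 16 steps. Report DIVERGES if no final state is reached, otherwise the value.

Answer: -31

Execution trace:
step 0: <T=(((λv. -3) 6) - (7 * 4)), E=∅, St=∅>
step 1: <T=((λv. -3) 6), E=∅, St=[subR]>
step 2: <T=(λv. -3), E=∅, St=[thunk :: subR]>
step 3: <T=-3, E={v↦thunk(6, ∅)}, St=[subR]>
step 4: <T=(7 * 4), E=∅, St=[subL(-3)]>
step 5: <T=7, E=∅, St=[mulR :: subL(-3)]>
step 6: <T=4, E=∅, St=[mulL(7) :: subL(-3)]>
→ final value -31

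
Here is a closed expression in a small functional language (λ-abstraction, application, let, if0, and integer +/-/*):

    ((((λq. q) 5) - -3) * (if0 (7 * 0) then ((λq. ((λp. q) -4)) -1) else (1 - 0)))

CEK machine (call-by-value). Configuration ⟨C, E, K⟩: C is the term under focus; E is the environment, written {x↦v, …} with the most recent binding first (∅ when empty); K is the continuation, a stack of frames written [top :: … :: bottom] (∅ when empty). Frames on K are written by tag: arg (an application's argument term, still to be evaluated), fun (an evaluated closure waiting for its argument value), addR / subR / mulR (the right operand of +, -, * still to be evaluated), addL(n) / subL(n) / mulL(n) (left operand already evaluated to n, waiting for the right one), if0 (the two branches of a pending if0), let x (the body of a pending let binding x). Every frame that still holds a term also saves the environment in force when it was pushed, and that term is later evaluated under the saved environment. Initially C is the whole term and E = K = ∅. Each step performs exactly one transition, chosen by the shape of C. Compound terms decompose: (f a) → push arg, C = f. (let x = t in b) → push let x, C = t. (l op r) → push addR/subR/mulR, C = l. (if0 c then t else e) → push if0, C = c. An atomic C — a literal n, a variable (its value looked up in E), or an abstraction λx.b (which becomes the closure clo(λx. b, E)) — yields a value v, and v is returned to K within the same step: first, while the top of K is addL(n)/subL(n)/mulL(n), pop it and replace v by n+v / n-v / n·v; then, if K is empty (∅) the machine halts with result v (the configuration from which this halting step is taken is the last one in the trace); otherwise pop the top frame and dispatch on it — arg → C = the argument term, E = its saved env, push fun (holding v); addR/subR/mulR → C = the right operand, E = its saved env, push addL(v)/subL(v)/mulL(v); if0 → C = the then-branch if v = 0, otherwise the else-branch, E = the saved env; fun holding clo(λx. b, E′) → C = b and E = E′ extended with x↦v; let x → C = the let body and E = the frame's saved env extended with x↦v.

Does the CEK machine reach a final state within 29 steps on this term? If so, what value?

Answer: -8

Derivation:
t=0: <C=((((λq. q) 5) - -3) * (if0 (7 * 0) then ((λq. ((λp. q) -4)) -1) else (1 - 0))), E=∅, K=∅>
t=1: <C=(((λq. q) 5) - -3), E=∅, K=[mulR]>
t=2: <C=((λq. q) 5), E=∅, K=[subR :: mulR]>
t=3: <C=(λq. q), E=∅, K=[arg :: subR :: mulR]>
t=4: <C=5, E=∅, K=[fun :: subR :: mulR]>
t=5: <C=q, E={q↦5}, K=[subR :: mulR]>
t=6: <C=-3, E=∅, K=[subL(5) :: mulR]>
t=7: <C=(if0 (7 * 0) then ((λq. ((λp. q) -4)) -1) else (1 - 0)), E=∅, K=[mulL(8)]>
t=8: <C=(7 * 0), E=∅, K=[if0 :: mulL(8)]>
t=9: <C=7, E=∅, K=[mulR :: if0 :: mulL(8)]>
t=10: <C=0, E=∅, K=[mulL(7) :: if0 :: mulL(8)]>
t=11: <C=((λq. ((λp. q) -4)) -1), E=∅, K=[mulL(8)]>
t=12: <C=(λq. ((λp. q) -4)), E=∅, K=[arg :: mulL(8)]>
t=13: <C=-1, E=∅, K=[fun :: mulL(8)]>
t=14: <C=((λp. q) -4), E={q↦-1}, K=[mulL(8)]>
t=15: <C=(λp. q), E={q↦-1}, K=[arg :: mulL(8)]>
t=16: <C=-4, E={q↦-1}, K=[fun :: mulL(8)]>
t=17: <C=q, E={p↦-4, q↦-1}, K=[mulL(8)]>
→ final value -8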